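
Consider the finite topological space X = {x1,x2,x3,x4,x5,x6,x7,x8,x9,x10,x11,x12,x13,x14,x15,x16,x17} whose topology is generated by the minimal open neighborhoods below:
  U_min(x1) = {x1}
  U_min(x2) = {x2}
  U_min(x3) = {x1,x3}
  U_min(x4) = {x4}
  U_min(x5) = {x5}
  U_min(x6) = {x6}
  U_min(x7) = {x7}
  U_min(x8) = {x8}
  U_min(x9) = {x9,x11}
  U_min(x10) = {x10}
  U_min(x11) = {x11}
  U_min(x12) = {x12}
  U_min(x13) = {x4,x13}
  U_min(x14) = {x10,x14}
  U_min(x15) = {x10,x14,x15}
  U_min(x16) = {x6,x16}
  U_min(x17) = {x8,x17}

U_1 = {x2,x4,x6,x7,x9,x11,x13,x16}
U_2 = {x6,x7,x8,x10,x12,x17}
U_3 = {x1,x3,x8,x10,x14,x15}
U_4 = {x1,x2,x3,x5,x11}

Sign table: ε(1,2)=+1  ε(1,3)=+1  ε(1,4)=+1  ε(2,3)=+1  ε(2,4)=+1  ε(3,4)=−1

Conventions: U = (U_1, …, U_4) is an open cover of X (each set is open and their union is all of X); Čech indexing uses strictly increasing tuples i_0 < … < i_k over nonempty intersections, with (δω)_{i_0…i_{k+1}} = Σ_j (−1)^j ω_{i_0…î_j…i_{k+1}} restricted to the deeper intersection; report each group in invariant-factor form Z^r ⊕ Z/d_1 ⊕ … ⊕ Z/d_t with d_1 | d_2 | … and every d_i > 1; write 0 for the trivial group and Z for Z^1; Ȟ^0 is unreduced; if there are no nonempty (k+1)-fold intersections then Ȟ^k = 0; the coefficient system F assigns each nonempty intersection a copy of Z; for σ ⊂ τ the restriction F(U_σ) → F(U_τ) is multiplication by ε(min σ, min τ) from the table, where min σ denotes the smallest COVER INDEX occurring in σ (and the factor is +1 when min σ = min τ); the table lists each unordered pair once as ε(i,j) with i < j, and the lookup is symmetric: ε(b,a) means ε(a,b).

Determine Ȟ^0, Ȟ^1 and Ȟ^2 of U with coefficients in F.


cover nerve:
  U12={x6,x7} U14={x2,x11} U23={x8,x10} U34={x1,x3}
C dims 4,4; δ0: rk 4, SNF 1^3·2
Ȟ^0: (4−4)−0=0 ⇒ 0
Ȟ^1: (4−0)−4=0 plus torsion [2] ⇒ Z/2
Ȟ^2: (0−0)−0=0 ⇒ 0

Ȟ^0 = 0; Ȟ^1 = Z/2; Ȟ^2 = 0


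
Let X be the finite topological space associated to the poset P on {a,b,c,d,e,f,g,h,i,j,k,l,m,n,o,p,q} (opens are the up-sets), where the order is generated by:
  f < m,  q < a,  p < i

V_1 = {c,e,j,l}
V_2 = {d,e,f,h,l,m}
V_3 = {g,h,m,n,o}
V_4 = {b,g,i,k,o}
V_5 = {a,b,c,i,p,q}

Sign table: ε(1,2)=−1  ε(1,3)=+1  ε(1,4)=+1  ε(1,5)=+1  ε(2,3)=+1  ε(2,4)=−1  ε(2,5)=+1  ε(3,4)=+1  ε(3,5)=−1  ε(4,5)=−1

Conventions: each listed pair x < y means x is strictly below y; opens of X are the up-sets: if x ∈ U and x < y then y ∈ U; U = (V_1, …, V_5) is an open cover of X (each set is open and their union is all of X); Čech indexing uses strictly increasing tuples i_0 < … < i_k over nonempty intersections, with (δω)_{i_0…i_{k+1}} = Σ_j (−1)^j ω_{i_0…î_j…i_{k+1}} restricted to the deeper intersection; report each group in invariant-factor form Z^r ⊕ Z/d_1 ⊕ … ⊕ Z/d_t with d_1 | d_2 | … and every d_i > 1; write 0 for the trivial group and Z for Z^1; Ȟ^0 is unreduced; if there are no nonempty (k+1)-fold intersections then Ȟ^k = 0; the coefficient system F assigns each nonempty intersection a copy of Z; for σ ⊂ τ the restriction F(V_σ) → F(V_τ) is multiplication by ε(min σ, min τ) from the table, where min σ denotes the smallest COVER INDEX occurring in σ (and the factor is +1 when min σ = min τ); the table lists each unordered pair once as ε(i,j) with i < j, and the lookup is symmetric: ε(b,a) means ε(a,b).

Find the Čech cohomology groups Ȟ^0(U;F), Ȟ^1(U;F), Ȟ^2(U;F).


intersection data:
  V12={e,l} V15={c} V23={h,m} V34={g,o} V45={b,i}
C dims 5,5; δ0: rk 4, SNF 1^4
Ȟ^0 = (5 − 4) − 0 = 1, so Ȟ^0 ≅ Z
Ȟ^1 = (5 − 0) − 4 = 1, so Ȟ^1 ≅ Z
Ȟ^2 = (0 − 0) − 0 = 0, so Ȟ^2 ≅ 0

Ȟ^0(U;F) ≅ Z,  Ȟ^1(U;F) ≅ Z,  Ȟ^2(U;F) ≅ 0


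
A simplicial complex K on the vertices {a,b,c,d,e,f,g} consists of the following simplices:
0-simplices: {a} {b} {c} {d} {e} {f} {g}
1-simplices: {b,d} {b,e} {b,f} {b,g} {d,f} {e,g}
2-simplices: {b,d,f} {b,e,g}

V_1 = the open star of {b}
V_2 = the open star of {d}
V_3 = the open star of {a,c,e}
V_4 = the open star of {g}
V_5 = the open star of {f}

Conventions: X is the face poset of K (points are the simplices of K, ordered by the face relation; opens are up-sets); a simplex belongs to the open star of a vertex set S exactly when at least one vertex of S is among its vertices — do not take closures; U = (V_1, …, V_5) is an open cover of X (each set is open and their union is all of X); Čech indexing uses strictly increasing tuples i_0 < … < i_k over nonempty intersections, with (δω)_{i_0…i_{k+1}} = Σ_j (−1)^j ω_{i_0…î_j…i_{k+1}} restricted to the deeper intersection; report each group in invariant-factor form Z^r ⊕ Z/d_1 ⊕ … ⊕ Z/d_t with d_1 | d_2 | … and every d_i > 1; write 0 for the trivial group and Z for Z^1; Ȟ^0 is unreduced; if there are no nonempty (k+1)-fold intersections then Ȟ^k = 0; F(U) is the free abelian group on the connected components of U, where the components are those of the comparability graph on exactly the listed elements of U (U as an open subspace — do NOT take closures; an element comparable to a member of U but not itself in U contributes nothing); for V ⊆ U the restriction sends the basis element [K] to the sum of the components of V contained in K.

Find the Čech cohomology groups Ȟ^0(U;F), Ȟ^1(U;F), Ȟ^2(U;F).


Ȟ^0 = Z^3; Ȟ^1 = 0; Ȟ^2 = 0

intersection data:
  V1={{b},{b,d},{b,e},{b,f},{b,g},{b,d,f},{b,e,g}} V2={{d},{b,d},{d,f},{b,d,f}} V3={{a},{c},{e},{b,e},{e,g},{b,e,g}} V4={{g},{b,g},{e,g},{b,e,g}} V5={{f},{b,f},{d,f},{b,d,f}}
  V12={{b,d},{b,d,f}} V13={{b,e},{b,e,g}} V14={{b,g},{b,e,g}} V15={{b,f},{b,d,f}} V25={{d,f},{b,d,f}} V34={{e,g},{b,e,g}}
  V125={{b,d,f}} V134={{b,e,g}}
components per intersection:
  V1: {{b},{b,d},{b,e},{b,f},{b,g},{b,d,f},{b,e,g}}
  V2: {{d},{b,d},{d,f},{b,d,f}}
  V3: {{a}} {{c}} {{e},{b,e},{e,g},{b,e,g}}
  V4: {{g},{b,g},{e,g},{b,e,g}}
  V5: {{f},{b,f},{d,f},{b,d,f}}
  V12: {{b,d},{b,d,f}}
  V13: {{b,e},{b,e,g}}
  V14: {{b,g},{b,e,g}}
  V15: {{b,f},{b,d,f}}
  V25: {{d,f},{b,d,f}}
  V34: {{e,g},{b,e,g}}
  V125: {{b,d,f}}
  V134: {{b,e,g}}
C dims 7,6,2; δ0: rk 4, SNF 1^4; δ1: rk 2, SNF 1^2
Ȟ^0 = (7 − 4) − 0 = 3, so Ȟ^0 ≅ Z^3
Ȟ^1 = (6 − 2) − 4 = 0, so Ȟ^1 ≅ 0
Ȟ^2 = (2 − 0) − 2 = 0, so Ȟ^2 ≅ 0


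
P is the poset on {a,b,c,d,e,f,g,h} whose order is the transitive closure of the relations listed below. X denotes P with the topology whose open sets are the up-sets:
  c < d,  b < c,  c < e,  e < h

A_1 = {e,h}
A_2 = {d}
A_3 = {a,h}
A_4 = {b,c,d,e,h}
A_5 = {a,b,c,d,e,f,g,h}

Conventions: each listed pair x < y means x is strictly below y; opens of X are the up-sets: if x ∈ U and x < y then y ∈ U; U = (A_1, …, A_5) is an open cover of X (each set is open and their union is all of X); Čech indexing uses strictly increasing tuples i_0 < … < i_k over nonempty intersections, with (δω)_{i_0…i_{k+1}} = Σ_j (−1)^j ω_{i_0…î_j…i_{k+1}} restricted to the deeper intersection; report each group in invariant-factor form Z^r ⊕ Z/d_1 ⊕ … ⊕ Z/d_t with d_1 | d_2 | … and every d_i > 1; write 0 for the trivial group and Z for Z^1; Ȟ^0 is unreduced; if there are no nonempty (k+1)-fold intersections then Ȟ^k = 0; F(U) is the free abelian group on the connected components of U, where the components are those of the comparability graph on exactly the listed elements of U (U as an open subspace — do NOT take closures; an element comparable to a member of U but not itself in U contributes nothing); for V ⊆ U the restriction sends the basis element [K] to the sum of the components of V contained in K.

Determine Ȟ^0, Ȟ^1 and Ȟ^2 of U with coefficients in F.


Ȟ^0(U;F) ≅ Z^4, Ȟ^1(U;F) ≅ 0, Ȟ^2(U;F) ≅ 0

nerve of the cover:
  A13={h} A14={e,h} A15={e,h} A24={d} A25={d} A34={h} A35={a,h} A45={b,c,d,e,h}
  A134={h} A135={h} A145={e,h} A245={d} A345={h}
  A1345={h}
components per intersection:
  A1: {e,h}
  A2: {d}
  A3: {a} {h}
  A4: {b,c,d,e,h}
  A5: {a} {b,c,d,e,h} {f} {g}
  A13: {h}
  A14: {e,h}
  A15: {e,h}
  A24: {d}
  A25: {d}
  A34: {h}
  A35: {a} {h}
  A45: {b,c,d,e,h}
  A134: {h}
  A135: {h}
  A145: {e,h}
  A245: {d}
  A345: {h}
  A1345: {h}
C dims 9,9,5,1; δ0: rk 5, SNF 1^5; δ1: rk 4, SNF 1^4; δ2: rk 1, SNF 1^1
Ȟ^0 = (9 − 5) − 0 = 4, so Ȟ^0 ≅ Z^4
Ȟ^1 = (9 − 4) − 5 = 0, so Ȟ^1 ≅ 0
Ȟ^2 = (5 − 1) − 4 = 0, so Ȟ^2 ≅ 0


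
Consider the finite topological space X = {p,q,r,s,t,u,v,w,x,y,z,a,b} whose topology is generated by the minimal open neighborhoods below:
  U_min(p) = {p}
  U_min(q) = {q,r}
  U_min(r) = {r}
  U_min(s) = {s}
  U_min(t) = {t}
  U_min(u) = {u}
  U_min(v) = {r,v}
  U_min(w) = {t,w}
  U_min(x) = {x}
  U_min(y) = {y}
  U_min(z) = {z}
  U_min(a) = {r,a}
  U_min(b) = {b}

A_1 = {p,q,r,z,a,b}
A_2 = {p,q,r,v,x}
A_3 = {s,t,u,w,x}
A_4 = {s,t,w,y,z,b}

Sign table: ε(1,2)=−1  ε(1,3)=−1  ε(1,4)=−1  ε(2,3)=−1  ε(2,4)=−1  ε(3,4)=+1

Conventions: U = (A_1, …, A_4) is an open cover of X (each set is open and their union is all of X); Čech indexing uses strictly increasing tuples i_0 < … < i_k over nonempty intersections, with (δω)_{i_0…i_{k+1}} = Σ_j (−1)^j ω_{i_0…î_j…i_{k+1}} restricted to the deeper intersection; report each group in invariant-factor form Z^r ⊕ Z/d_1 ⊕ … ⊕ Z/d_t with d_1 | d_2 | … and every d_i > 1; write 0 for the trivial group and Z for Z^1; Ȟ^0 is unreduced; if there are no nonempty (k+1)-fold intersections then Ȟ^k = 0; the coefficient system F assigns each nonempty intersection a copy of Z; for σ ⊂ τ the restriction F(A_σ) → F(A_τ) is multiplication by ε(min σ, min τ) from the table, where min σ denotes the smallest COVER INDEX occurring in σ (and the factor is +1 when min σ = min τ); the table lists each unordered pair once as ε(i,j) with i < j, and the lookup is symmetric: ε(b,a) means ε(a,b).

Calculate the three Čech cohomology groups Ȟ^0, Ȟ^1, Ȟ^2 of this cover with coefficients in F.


cover nerve:
  A12={p,q,r} A14={z,b} A23={x} A34={s,t,w}
C dims 4,4; δ0: rk 4, SNF 1^3·2
Ȟ^0: (4−4)−0=0 ⇒ 0
Ȟ^1: (4−0)−4=0 plus torsion [2] ⇒ Z/2
Ȟ^2: (0−0)−0=0 ⇒ 0

Ȟ^0 = 0; Ȟ^1 = Z/2; Ȟ^2 = 0


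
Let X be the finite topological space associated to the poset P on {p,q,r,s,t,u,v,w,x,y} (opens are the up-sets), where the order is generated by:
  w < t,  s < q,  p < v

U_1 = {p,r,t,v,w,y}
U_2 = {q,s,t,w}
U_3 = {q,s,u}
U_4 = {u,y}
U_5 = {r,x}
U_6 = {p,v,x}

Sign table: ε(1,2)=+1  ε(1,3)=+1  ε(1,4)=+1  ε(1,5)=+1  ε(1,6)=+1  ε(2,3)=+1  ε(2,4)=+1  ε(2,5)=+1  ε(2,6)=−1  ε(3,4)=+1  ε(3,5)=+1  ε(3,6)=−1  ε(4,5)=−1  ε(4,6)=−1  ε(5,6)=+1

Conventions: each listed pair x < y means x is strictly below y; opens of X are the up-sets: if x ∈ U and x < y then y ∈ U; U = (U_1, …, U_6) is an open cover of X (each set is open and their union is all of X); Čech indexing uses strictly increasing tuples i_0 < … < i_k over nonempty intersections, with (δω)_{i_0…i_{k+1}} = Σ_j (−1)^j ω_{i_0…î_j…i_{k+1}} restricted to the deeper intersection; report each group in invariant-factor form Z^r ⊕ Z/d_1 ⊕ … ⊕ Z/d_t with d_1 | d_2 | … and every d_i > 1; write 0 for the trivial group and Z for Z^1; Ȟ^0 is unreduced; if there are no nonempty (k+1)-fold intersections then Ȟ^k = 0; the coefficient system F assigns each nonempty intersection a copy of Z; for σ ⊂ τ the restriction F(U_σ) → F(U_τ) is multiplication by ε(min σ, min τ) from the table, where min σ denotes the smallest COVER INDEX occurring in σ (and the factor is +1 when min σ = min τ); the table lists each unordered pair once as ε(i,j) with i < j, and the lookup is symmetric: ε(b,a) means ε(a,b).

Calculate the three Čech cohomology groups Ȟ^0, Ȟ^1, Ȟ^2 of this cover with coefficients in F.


Ȟ^0 ≅ Z; Ȟ^1 ≅ Z^2; Ȟ^2 ≅ 0

nonempty intersections:
  U12={t,w} U14={y} U15={r} U16={p,v} U23={q,s} U34={u} U56={x}
C dims 6,7; δ0: rk 5, SNF 1^5
Ȟ^0: (6−5)−0=1 ⇒ Z
Ȟ^1: (7−0)−5=2 ⇒ Z^2
Ȟ^2: (0−0)−0=0 ⇒ 0


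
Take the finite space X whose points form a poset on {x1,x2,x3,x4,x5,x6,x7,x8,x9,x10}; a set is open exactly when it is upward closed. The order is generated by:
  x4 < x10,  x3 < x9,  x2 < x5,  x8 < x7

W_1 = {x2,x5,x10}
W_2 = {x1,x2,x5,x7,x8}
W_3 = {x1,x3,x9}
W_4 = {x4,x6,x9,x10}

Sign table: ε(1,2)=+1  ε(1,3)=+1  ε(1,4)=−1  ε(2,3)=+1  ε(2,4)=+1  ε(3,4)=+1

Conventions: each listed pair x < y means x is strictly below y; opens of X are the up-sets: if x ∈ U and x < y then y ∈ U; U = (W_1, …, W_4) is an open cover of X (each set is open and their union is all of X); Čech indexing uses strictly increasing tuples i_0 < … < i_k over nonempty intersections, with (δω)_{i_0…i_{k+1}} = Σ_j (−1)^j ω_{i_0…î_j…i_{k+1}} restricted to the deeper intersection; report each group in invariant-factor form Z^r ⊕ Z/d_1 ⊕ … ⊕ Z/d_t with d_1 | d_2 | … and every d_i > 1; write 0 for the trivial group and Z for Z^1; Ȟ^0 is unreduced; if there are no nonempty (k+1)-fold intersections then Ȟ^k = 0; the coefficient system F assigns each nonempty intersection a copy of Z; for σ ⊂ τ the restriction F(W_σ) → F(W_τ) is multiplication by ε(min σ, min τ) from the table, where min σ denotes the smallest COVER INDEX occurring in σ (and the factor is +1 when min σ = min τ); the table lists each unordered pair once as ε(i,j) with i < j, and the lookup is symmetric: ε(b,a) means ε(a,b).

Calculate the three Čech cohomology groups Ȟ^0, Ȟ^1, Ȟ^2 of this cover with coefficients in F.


Ȟ^0 = 0, Ȟ^1 = Z/2, Ȟ^2 = 0

nonempty intersections:
  W12={x2,x5} W14={x10} W23={x1} W34={x9}
C dims 4,4; δ0: rk 4, SNF 1^3·2
Ȟ^0: (4−4)−0=0 ⇒ 0
Ȟ^1: (4−0)−4=0 plus torsion [2] ⇒ Z/2
Ȟ^2: (0−0)−0=0 ⇒ 0


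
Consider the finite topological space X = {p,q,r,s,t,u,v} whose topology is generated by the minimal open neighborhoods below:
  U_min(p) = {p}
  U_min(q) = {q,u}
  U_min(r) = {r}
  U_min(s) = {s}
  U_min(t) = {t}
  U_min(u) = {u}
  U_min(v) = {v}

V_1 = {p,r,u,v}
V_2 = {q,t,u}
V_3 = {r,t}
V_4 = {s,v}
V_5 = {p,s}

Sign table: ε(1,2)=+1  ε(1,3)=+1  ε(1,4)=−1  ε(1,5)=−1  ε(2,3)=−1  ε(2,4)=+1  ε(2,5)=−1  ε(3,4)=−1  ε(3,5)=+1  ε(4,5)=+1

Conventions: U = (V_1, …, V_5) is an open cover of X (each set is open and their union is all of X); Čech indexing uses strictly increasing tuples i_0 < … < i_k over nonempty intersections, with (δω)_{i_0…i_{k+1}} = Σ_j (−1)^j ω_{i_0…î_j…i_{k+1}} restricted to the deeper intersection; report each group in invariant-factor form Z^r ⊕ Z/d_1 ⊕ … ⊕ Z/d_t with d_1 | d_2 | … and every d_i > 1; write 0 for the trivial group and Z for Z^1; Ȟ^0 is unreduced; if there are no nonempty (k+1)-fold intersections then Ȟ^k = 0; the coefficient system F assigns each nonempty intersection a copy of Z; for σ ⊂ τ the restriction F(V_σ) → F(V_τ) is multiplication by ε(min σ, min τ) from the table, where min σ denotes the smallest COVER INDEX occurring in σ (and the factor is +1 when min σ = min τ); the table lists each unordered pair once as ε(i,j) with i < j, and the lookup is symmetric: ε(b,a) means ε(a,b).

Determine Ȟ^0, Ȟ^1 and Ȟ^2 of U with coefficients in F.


intersection data:
  V12={u} V13={r} V14={v} V15={p} V23={t} V45={s}
C dims 5,6; δ0: rk 5, SNF 1^4·2
Ȟ^0 = (5 − 5) − 0 = 0, so Ȟ^0 ≅ 0
Ȟ^1 = (6 − 0) − 5 = 1 plus torsion [2], so Ȟ^1 ≅ Z ⊕ Z/2
Ȟ^2 = (0 − 0) − 0 = 0, so Ȟ^2 ≅ 0

Ȟ^0 ≅ 0,  Ȟ^1 ≅ Z ⊕ Z/2,  Ȟ^2 ≅ 0


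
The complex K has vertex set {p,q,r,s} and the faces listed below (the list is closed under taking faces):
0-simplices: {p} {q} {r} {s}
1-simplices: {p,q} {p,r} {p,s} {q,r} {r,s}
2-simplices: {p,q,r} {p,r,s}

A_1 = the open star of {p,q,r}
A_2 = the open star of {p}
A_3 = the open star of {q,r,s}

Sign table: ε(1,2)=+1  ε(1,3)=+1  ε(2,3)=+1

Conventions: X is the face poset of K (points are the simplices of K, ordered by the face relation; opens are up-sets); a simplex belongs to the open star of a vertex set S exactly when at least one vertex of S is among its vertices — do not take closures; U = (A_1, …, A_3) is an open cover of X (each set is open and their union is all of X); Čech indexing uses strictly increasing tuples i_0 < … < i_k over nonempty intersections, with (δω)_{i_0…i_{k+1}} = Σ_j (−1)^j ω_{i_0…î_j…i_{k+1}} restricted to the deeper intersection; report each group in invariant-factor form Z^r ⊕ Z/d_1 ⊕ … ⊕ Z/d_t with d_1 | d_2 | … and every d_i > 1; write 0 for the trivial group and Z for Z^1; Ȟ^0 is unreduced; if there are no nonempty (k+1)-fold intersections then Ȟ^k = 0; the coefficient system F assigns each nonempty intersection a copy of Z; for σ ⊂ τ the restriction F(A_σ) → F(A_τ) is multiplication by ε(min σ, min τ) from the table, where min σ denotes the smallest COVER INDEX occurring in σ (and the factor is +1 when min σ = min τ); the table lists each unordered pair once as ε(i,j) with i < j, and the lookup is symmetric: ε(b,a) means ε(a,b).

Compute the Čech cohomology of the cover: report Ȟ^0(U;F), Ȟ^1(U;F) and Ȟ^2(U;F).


intersection data:
  A1={{p},{q},{r},{p,q},{p,r},{p,s},{q,r},{r,s},{p,q,r},{p,r,s}} A2={{p},{p,q},{p,r},{p,s},{p,q,r},{p,r,s}} A3={{q},{r},{s},{p,q},{p,r},{p,s},{q,r},{r,s},{p,q,r},{p,r,s}}
  A12={{p},{p,q},{p,r},{p,s},{p,q,r},{p,r,s}} A13={{q},{r},{p,q},{p,r},{p,s},{q,r},{r,s},{p,q,r},{p,r,s}} A23={{p,q},{p,r},{p,s},{p,q,r},{p,r,s}}
  A123={{p,q},{p,r},{p,s},{p,q,r},{p,r,s}}
C dims 3,3,1; δ0: rk 2, SNF 1^2; δ1: rk 1, SNF 1^1
Ȟ^0 = (3 − 2) − 0 = 1, so Ȟ^0 ≅ Z
Ȟ^1 = (3 − 1) − 2 = 0, so Ȟ^1 ≅ 0
Ȟ^2 = (1 − 0) − 1 = 0, so Ȟ^2 ≅ 0

Ȟ^0(U;F) ≅ Z, Ȟ^1(U;F) ≅ 0 and Ȟ^2(U;F) ≅ 0


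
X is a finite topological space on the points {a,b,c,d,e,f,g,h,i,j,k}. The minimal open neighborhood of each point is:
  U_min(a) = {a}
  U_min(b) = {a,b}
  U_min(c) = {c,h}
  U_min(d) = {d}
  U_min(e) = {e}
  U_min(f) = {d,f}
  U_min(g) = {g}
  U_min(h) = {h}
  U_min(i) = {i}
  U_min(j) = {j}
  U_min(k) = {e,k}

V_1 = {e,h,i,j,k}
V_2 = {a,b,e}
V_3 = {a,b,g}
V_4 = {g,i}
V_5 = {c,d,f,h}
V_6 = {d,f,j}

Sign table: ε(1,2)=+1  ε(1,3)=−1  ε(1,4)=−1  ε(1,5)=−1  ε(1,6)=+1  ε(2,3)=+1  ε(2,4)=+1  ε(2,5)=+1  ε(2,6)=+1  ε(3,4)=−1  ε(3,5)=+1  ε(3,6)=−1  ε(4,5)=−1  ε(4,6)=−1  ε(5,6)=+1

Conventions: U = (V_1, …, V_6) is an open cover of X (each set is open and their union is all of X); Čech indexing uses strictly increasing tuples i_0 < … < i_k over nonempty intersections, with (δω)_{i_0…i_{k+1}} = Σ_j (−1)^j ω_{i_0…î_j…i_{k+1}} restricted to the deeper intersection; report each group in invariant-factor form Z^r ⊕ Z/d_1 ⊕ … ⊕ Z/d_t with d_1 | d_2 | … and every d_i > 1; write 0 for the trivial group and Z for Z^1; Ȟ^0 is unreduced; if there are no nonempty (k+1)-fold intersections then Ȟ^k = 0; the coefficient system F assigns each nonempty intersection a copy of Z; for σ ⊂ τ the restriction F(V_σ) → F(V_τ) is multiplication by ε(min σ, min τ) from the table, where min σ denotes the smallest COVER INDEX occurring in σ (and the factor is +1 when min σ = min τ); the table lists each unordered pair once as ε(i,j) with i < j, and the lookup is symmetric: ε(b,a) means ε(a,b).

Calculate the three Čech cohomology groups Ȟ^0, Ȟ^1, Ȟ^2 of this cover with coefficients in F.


Ȟ^0 ≅ 0, Ȟ^1 ≅ Z ⊕ Z/2 and Ȟ^2 ≅ 0

nonempty intersections:
  V12={e} V14={i} V15={h} V16={j} V23={a,b} V34={g} V56={d,f}
C dims 6,7; δ0: rk 6, SNF 1^5·2
Ȟ^0: (6−6)−0=0 ⇒ 0
Ȟ^1: (7−0)−6=1 plus torsion [2] ⇒ Z ⊕ Z/2
Ȟ^2: (0−0)−0=0 ⇒ 0


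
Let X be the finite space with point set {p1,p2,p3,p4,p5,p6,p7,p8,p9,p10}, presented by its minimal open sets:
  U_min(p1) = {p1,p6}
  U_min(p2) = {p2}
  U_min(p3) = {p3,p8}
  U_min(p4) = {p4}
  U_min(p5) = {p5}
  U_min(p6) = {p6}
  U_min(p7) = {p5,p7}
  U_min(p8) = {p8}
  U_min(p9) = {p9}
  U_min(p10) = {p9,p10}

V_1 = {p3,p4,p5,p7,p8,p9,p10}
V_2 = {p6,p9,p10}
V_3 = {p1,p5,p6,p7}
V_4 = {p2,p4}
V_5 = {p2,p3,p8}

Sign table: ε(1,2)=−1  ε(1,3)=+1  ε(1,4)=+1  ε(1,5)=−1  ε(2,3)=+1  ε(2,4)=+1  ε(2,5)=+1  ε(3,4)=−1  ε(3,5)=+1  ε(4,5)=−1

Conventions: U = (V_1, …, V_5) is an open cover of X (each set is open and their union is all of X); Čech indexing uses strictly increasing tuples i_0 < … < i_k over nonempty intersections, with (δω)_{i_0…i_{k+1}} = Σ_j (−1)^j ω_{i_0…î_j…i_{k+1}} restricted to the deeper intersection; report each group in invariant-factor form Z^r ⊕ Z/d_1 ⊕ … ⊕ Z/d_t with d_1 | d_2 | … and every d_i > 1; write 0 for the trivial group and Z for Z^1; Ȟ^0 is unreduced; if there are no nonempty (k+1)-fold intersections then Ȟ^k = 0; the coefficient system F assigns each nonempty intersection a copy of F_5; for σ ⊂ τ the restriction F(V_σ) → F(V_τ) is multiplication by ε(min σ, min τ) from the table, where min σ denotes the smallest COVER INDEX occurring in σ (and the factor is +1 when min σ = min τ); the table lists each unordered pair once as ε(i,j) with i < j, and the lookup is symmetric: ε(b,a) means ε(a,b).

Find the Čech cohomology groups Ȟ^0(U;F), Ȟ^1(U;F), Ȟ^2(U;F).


nonempty intersections:
  V12={p9,p10} V13={p5,p7} V14={p4} V15={p3,p8} V23={p6} V45={p2}
C dims 5,6; δ0: rk_F5 5
Ȟ^0: (5−5)−0=0 ⇒ 0
Ȟ^1: (6−0)−5=1 ⇒ Z/5
Ȟ^2: (0−0)−0=0 ⇒ 0

Ȟ^0(U;F) ≅ 0; Ȟ^1(U;F) ≅ Z/5; Ȟ^2(U;F) ≅ 0


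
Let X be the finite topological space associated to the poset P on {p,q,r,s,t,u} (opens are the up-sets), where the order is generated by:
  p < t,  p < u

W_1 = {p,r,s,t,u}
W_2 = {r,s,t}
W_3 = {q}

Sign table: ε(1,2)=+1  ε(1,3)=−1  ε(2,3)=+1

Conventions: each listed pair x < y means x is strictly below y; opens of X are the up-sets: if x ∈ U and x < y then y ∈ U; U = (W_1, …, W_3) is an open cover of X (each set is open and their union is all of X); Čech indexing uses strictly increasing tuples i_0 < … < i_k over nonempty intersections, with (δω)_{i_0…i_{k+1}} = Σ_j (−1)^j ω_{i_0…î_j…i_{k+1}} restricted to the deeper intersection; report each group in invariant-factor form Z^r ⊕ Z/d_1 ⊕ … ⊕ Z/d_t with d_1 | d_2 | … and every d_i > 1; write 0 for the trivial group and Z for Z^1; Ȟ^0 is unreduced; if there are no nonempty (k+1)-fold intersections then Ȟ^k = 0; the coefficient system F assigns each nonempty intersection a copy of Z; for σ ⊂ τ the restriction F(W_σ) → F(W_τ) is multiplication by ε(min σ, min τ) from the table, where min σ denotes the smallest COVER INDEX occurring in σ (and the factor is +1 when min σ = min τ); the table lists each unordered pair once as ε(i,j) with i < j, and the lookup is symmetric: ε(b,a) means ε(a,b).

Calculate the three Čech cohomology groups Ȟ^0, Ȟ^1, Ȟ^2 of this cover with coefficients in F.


nerve of the cover:
  W12={r,s,t}
C dims 3,1; δ0: rk 1, SNF 1^1
Ȟ^0 = (3 − 1) − 0 = 2, so Ȟ^0 ≅ Z^2
Ȟ^1 = (1 − 0) − 1 = 0, so Ȟ^1 ≅ 0
Ȟ^2 = (0 − 0) − 0 = 0, so Ȟ^2 ≅ 0

Ȟ^0 ≅ Z^2; Ȟ^1 ≅ 0; Ȟ^2 ≅ 0


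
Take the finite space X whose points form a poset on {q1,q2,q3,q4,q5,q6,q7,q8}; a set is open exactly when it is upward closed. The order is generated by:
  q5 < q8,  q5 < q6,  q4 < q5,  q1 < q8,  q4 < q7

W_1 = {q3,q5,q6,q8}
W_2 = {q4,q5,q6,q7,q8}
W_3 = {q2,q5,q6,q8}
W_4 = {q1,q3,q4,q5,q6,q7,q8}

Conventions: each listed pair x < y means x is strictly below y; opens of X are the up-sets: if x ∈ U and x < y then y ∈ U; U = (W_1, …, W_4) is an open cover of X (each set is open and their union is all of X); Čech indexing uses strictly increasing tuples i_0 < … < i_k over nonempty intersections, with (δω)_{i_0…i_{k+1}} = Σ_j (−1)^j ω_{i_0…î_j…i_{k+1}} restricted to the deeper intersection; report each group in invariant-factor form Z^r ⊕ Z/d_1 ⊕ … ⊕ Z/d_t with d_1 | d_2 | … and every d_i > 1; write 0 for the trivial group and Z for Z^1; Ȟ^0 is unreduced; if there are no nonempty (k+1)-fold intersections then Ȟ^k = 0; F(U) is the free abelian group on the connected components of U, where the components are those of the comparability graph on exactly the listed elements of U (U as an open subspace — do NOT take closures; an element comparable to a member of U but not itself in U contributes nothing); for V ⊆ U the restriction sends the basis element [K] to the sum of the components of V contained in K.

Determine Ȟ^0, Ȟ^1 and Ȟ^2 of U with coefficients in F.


nerve of the cover:
  W12={q5,q6,q8} W13={q5,q6,q8} W14={q3,q5,q6,q8} W23={q5,q6,q8} W24={q4,q5,q6,q7,q8} W34={q5,q6,q8}
  W123={q5,q6,q8} W124={q5,q6,q8} W134={q5,q6,q8} W234={q5,q6,q8}
  W1234={q5,q6,q8}
components per intersection:
  W1: {q3} {q5,q6,q8}
  W2: {q4,q5,q6,q7,q8}
  W3: {q2} {q5,q6,q8}
  W4: {q1,q4,q5,q6,q7,q8} {q3}
  W12: {q5,q6,q8}
  W13: {q5,q6,q8}
  W14: {q3} {q5,q6,q8}
  W23: {q5,q6,q8}
  W24: {q4,q5,q6,q7,q8}
  W34: {q5,q6,q8}
  W123: {q5,q6,q8}
  W124: {q5,q6,q8}
  W134: {q5,q6,q8}
  W234: {q5,q6,q8}
  W1234: {q5,q6,q8}
C dims 7,7,4,1; δ0: rk 4, SNF 1^4; δ1: rk 3, SNF 1^3; δ2: rk 1, SNF 1^1
Ȟ^0 = (7 − 4) − 0 = 3, so Ȟ^0 ≅ Z^3
Ȟ^1 = (7 − 3) − 4 = 0, so Ȟ^1 ≅ 0
Ȟ^2 = (4 − 1) − 3 = 0, so Ȟ^2 ≅ 0

Ȟ^0(U;F) ≅ Z^3, Ȟ^1(U;F) ≅ 0, Ȟ^2(U;F) ≅ 0


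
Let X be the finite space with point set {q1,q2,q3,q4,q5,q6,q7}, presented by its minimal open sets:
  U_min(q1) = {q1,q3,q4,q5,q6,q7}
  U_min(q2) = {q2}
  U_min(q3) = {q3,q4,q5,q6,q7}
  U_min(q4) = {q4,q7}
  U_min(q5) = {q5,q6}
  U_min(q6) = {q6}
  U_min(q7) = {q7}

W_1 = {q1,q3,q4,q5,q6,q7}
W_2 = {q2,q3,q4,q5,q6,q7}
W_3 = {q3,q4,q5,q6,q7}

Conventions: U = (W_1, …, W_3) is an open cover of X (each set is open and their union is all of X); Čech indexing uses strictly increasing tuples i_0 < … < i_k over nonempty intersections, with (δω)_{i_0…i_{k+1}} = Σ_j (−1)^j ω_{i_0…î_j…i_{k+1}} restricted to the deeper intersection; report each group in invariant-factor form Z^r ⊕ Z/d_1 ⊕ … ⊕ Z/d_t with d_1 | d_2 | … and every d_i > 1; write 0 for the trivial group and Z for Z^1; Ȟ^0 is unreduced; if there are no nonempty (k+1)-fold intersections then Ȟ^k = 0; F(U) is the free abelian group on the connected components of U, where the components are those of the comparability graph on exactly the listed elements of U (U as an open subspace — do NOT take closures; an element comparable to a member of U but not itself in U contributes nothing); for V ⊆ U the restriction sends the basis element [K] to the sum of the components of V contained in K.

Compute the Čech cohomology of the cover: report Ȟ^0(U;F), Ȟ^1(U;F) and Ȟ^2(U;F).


Ȟ^0 = Z^2,  Ȟ^1 = 0,  Ȟ^2 = 0

intersection data:
  W12={q3,q4,q5,q6,q7} W13={q3,q4,q5,q6,q7} W23={q3,q4,q5,q6,q7}
  W123={q3,q4,q5,q6,q7}
components per intersection:
  W1: {q1,q3,q4,q5,q6,q7}
  W2: {q2} {q3,q4,q5,q6,q7}
  W3: {q3,q4,q5,q6,q7}
  W12: {q3,q4,q5,q6,q7}
  W13: {q3,q4,q5,q6,q7}
  W23: {q3,q4,q5,q6,q7}
  W123: {q3,q4,q5,q6,q7}
C dims 4,3,1; δ0: rk 2, SNF 1^2; δ1: rk 1, SNF 1^1
Ȟ^0 = (4 − 2) − 0 = 2, so Ȟ^0 ≅ Z^2
Ȟ^1 = (3 − 1) − 2 = 0, so Ȟ^1 ≅ 0
Ȟ^2 = (1 − 0) − 1 = 0, so Ȟ^2 ≅ 0


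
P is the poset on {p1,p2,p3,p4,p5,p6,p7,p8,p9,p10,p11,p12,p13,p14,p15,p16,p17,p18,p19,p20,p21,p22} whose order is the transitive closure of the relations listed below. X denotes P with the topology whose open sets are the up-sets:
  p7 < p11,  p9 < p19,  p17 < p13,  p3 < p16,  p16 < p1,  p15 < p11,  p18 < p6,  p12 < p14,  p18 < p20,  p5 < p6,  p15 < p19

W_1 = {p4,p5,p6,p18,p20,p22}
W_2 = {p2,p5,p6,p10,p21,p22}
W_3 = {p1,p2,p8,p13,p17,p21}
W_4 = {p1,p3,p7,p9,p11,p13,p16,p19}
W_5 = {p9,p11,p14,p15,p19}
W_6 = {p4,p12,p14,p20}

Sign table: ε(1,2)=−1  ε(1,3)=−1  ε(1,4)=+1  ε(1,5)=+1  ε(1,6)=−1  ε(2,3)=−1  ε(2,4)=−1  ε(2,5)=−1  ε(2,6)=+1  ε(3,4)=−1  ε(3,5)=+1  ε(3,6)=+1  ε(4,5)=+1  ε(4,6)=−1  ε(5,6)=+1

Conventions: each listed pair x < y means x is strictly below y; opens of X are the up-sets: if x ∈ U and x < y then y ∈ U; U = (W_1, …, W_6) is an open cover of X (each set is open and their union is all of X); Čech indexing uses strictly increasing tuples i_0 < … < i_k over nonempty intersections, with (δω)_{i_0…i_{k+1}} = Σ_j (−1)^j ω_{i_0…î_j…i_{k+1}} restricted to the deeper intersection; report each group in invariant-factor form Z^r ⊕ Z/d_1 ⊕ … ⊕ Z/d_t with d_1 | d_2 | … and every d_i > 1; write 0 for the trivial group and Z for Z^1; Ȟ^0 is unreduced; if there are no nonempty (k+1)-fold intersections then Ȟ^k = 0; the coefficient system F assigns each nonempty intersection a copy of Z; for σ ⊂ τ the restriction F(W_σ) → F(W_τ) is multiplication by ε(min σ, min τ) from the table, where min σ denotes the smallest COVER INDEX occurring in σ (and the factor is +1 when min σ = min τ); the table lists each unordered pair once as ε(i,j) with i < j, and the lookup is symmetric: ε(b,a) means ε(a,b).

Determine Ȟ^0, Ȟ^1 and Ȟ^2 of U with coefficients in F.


cover nerve:
  W12={p5,p6,p22} W16={p4,p20} W23={p2,p21} W34={p1,p13} W45={p9,p11,p19} W56={p14}
C dims 6,6; δ0: rk 5, SNF 1^5
Ȟ^0: (6−5)−0=1 ⇒ Z
Ȟ^1: (6−0)−5=1 ⇒ Z
Ȟ^2: (0−0)−0=0 ⇒ 0

Ȟ^0 ≅ Z, Ȟ^1 ≅ Z and Ȟ^2 ≅ 0


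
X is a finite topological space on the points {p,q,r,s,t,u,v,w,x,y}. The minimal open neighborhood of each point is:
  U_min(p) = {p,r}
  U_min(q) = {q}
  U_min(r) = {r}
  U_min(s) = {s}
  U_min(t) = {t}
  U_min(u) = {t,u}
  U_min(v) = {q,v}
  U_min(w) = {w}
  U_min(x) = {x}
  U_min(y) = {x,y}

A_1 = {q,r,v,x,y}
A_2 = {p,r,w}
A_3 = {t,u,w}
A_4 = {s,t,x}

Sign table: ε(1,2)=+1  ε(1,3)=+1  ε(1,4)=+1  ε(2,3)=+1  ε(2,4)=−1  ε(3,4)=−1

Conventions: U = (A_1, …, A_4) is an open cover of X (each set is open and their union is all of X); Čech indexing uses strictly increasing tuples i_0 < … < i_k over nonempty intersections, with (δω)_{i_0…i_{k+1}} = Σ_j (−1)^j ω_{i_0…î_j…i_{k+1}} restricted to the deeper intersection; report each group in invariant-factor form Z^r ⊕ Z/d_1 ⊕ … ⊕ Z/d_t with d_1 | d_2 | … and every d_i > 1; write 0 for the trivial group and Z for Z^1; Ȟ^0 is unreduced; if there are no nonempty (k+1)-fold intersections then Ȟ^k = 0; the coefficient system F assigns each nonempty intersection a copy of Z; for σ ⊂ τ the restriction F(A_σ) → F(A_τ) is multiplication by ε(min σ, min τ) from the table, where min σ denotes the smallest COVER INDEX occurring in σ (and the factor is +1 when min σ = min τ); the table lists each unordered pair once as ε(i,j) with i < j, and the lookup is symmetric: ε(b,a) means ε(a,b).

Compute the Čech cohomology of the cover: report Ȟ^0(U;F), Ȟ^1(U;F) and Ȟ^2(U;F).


Ȟ^0 ≅ 0,  Ȟ^1 ≅ Z/2,  Ȟ^2 ≅ 0

nonempty intersections:
  A12={r} A14={x} A23={w} A34={t}
C dims 4,4; δ0: rk 4, SNF 1^3·2
Ȟ^0: (4−4)−0=0 ⇒ 0
Ȟ^1: (4−0)−4=0 plus torsion [2] ⇒ Z/2
Ȟ^2: (0−0)−0=0 ⇒ 0


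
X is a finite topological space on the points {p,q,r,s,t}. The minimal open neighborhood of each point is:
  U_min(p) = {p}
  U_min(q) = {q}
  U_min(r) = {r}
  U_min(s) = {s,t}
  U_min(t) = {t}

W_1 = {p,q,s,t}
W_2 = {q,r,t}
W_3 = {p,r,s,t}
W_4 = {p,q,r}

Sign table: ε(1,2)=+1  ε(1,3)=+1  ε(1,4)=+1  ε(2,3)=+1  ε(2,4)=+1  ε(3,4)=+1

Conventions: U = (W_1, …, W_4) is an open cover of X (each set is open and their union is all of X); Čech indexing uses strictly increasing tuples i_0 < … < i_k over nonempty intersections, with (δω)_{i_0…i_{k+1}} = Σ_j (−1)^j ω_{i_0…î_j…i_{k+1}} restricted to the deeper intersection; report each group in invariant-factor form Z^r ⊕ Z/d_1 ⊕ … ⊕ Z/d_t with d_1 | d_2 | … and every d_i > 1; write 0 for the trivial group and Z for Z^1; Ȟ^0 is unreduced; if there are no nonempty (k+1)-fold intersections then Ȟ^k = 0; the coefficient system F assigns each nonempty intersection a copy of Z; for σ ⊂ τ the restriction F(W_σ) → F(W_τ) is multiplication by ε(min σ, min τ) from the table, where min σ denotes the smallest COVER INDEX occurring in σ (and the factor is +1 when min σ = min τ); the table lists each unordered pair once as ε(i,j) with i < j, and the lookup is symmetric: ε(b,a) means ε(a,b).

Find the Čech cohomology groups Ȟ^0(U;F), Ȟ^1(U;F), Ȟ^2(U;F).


nonempty intersections:
  W12={q,t} W13={p,s,t} W14={p,q} W23={r,t} W24={q,r} W34={p,r}
  W123={t} W124={q} W134={p} W234={r}
C dims 4,6,4; δ0: rk 3, SNF 1^3; δ1: rk 3, SNF 1^3
Ȟ^0: (4−3)−0=1 ⇒ Z
Ȟ^1: (6−3)−3=0 ⇒ 0
Ȟ^2: (4−0)−3=1 ⇒ Z

Ȟ^0(U;F) ≅ Z,  Ȟ^1(U;F) ≅ 0,  Ȟ^2(U;F) ≅ Z


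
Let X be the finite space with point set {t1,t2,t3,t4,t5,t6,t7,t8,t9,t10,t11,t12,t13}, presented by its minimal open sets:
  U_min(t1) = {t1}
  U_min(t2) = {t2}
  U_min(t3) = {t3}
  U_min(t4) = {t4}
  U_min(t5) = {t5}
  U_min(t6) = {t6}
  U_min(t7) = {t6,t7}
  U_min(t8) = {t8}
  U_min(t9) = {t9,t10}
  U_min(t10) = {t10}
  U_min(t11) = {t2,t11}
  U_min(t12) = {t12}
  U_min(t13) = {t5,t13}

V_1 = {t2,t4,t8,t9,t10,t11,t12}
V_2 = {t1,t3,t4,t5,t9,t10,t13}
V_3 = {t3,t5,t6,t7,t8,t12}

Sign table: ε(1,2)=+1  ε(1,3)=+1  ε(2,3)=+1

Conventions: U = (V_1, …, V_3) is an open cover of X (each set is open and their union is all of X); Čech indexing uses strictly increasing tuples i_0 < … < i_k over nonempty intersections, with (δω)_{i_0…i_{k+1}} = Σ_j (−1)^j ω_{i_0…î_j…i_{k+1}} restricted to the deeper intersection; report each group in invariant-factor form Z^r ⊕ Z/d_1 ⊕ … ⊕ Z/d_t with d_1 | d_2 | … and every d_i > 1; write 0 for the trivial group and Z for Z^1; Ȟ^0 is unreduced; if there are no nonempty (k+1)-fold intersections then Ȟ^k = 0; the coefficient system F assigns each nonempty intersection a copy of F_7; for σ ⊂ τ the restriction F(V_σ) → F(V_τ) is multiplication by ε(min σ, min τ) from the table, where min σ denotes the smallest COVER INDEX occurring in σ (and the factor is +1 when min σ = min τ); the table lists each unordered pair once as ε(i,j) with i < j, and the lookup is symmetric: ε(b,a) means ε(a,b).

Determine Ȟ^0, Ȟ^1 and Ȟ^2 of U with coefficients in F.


Ȟ^0(U;F) ≅ Z/7; Ȟ^1(U;F) ≅ Z/7; Ȟ^2(U;F) ≅ 0

nerve of the cover:
  V12={t4,t9,t10} V13={t8,t12} V23={t3,t5}
C dims 3,3; δ0: rk_F7 2
Ȟ^0 = (3 − 2) − 0 = 1, so Ȟ^0 ≅ Z/7
Ȟ^1 = (3 − 0) − 2 = 1, so Ȟ^1 ≅ Z/7
Ȟ^2 = (0 − 0) − 0 = 0, so Ȟ^2 ≅ 0


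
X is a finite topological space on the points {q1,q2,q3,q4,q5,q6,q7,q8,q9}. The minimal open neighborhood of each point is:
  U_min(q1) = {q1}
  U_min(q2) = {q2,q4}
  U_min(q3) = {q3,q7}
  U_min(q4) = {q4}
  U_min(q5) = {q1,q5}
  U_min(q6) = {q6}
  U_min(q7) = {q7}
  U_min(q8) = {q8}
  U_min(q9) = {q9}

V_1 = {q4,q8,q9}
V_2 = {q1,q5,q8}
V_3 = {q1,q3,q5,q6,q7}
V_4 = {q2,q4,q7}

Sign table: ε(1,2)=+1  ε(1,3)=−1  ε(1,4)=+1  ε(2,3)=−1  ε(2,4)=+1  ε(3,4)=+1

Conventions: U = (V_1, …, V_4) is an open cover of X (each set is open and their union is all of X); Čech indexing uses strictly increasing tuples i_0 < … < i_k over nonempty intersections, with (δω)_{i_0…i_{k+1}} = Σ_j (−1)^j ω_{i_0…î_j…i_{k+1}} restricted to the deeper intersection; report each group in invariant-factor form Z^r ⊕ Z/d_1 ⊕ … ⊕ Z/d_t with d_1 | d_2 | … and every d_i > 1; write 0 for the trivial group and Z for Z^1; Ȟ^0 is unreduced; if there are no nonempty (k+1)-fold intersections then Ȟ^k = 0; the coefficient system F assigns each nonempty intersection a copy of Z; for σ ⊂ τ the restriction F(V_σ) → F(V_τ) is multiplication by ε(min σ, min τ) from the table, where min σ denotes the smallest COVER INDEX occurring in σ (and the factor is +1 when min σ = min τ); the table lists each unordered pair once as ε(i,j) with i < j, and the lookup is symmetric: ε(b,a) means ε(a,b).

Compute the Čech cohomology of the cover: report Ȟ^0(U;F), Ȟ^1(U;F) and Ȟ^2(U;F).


Ȟ^0 = 0, Ȟ^1 = Z/2 and Ȟ^2 = 0

nonempty intersections:
  V12={q8} V14={q4} V23={q1,q5} V34={q7}
C dims 4,4; δ0: rk 4, SNF 1^3·2
Ȟ^0: (4−4)−0=0 ⇒ 0
Ȟ^1: (4−0)−4=0 plus torsion [2] ⇒ Z/2
Ȟ^2: (0−0)−0=0 ⇒ 0


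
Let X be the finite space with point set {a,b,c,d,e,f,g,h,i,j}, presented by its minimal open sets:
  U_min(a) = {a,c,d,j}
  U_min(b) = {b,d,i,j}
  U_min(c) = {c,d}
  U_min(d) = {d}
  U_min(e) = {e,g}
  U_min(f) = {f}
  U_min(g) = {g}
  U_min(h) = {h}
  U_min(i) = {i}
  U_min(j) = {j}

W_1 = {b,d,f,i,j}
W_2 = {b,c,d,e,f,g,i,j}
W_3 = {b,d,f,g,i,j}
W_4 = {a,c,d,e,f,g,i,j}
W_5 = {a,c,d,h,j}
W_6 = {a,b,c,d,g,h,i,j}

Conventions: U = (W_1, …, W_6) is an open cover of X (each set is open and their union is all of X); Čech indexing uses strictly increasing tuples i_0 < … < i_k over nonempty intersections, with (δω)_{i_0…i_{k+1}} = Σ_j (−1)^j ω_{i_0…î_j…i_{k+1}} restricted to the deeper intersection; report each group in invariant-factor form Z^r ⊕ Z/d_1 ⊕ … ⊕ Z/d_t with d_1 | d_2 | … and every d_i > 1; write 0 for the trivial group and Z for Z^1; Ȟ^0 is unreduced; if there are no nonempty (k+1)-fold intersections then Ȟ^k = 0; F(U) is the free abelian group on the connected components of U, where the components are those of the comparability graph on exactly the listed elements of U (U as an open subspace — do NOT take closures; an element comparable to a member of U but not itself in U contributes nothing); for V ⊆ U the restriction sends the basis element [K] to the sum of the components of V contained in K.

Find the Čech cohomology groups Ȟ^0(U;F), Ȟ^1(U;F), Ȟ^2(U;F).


Ȟ^0(U;F) ≅ Z^4, Ȟ^1(U;F) ≅ 0, Ȟ^2(U;F) ≅ 0

nonempty intersections:
  W12={b,d,f,i,j} W13={b,d,f,i,j} W14={d,f,i,j} W15={d,j} W16={b,d,i,j} W23={b,d,f,g,i,j} W24={c,d,e,f,g,i,j} W25={c,d,j} W26={b,c,d,g,i,j} W34={d,f,g,i,j} W35={d,j} W36={b,d,g,i,j} W45={a,c,d,j} W46={a,c,d,g,i,j} W56={a,c,d,h,j}
  W123={b,d,f,i,j} W124={d,f,i,j} W125={d,j} W126={b,d,i,j} W134={d,f,i,j} W135={d,j} W136={b,d,i,j} W145={d,j} W146={d,i,j} W156={d,j} W234={d,f,g,i,j} W235={d,j} W236={b,d,g,i,j} W245={c,d,j} W246={c,d,g,i,j} W256={c,d,j} W345={d,j} W346={d,g,i,j} W356={d,j} W456={a,c,d,j}
  W1234={d,f,i,j} W1235={d,j} W1236={b,d,i,j} W1245={d,j} W1246={d,i,j} W1256={d,j} W1345={d,j} W1346={d,i,j} W1356={d,j} W1456={d,j} W2345={d,j} W2346={d,g,i,j} W2356={d,j} W2456={c,d,j} W3456={d,j}
  W12345={d,j} W12346={d,i,j} W12356={d,j} W12456={d,j} W13456={d,j} W23456={d,j}
  W123456={d,j}
components per intersection:
  W1: {b,d,i,j} {f}
  W2: {b,c,d,i,j} {e,g} {f}
  W3: {b,d,i,j} {f} {g}
  W4: {a,c,d,j} {e,g} {f} {i}
  W5: {a,c,d,j} {h}
  W6: {a,b,c,d,i,j} {g} {h}
  W12: {b,d,i,j} {f}
  W13: {b,d,i,j} {f}
  W14: {d} {f} {i} {j}
  W15: {d} {j}
  W16: {b,d,i,j}
  W23: {b,d,i,j} {f} {g}
  W24: {c,d} {e,g} {f} {i} {j}
  W25: {c,d} {j}
  W26: {b,c,d,i,j} {g}
  W34: {d} {f} {g} {i} {j}
  W35: {d} {j}
  W36: {b,d,i,j} {g}
  W45: {a,c,d,j}
  W46: {a,c,d,j} {g} {i}
  W56: {a,c,d,j} {h}
  W123: {b,d,i,j} {f}
  W124: {d} {f} {i} {j}
  W125: {d} {j}
  W126: {b,d,i,j}
  W134: {d} {f} {i} {j}
  W135: {d} {j}
  W136: {b,d,i,j}
  W145: {d} {j}
  W146: {d} {i} {j}
  W156: {d} {j}
  W234: {d} {f} {g} {i} {j}
  W235: {d} {j}
  W236: {b,d,i,j} {g}
  W245: {c,d} {j}
  W246: {c,d} {g} {i} {j}
  W256: {c,d} {j}
  W345: {d} {j}
  W346: {d} {g} {i} {j}
  W356: {d} {j}
  W456: {a,c,d,j}
  W1234: {d} {f} {i} {j}
  W1235: {d} {j}
  W1236: {b,d,i,j}
  W1245: {d} {j}
  W1246: {d} {i} {j}
  W1256: {d} {j}
  W1345: {d} {j}
  W1346: {d} {i} {j}
  W1356: {d} {j}
  W1456: {d} {j}
  W2345: {d} {j}
  W2346: {d} {g} {i} {j}
  W2356: {d} {j}
  W2456: {c,d} {j}
  W3456: {d} {j}
  W12345: {d} {j}
  W12346: {d} {i} {j}
  W12356: {d} {j}
  W12456: {d} {j}
  W13456: {d} {j}
  W23456: {d} {j}
  W123456: {d} {j}
C dims 17,38,49,35; δ0: rk 13, SNF 1^13; δ1: rk 25, SNF 1^25; δ2: rk 24, SNF 1^24
Ȟ^0: (17−13)−0=4 ⇒ Z^4
Ȟ^1: (38−25)−13=0 ⇒ 0
Ȟ^2: (49−24)−25=0 ⇒ 0


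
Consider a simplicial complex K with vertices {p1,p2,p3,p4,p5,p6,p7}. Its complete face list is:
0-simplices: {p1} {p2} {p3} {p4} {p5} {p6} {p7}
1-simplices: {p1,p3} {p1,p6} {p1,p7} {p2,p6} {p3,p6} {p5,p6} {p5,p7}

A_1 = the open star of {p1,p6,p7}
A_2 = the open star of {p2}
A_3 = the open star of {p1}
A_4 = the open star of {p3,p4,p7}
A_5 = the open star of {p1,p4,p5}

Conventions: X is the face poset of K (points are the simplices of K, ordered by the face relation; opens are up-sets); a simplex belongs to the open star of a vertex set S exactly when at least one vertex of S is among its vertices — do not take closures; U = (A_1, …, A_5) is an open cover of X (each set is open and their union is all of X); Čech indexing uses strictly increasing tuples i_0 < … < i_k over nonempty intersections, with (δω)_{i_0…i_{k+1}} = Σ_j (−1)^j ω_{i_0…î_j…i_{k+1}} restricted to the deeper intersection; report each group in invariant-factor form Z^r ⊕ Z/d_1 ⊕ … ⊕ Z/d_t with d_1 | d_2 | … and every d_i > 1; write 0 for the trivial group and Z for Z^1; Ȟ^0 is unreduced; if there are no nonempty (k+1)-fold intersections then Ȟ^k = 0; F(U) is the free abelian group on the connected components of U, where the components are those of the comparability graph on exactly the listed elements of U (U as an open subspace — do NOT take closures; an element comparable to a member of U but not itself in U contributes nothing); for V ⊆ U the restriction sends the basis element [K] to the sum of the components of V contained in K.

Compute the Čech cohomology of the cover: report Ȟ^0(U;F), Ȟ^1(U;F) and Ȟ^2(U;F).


nonempty overlaps:
  A1={{p1},{p6},{p7},{p1,p3},{p1,p6},{p1,p7},{p2,p6},{p3,p6},{p5,p6},{p5,p7}} A2={{p2},{p2,p6}} A3={{p1},{p1,p3},{p1,p6},{p1,p7}} A4={{p3},{p4},{p7},{p1,p3},{p1,p7},{p3,p6},{p5,p7}} A5={{p1},{p4},{p5},{p1,p3},{p1,p6},{p1,p7},{p5,p6},{p5,p7}}
  A12={{p2,p6}} A13={{p1},{p1,p3},{p1,p6},{p1,p7}} A14={{p7},{p1,p3},{p1,p7},{p3,p6},{p5,p7}} A15={{p1},{p1,p3},{p1,p6},{p1,p7},{p5,p6},{p5,p7}} A34={{p1,p3},{p1,p7}} A35={{p1},{p1,p3},{p1,p6},{p1,p7}} A45={{p4},{p1,p3},{p1,p7},{p5,p7}}
  A134={{p1,p3},{p1,p7}} A135={{p1},{p1,p3},{p1,p6},{p1,p7}} A145={{p1,p3},{p1,p7},{p5,p7}} A345={{p1,p3},{p1,p7}}
  A1345={{p1,p3},{p1,p7}}
components per intersection:
  A1: {{p1},{p6},{p7},{p1,p3},{p1,p6},{p1,p7},{p2,p6},{p3,p6},{p5,p6},{p5,p7}}
  A2: {{p2},{p2,p6}}
  A3: {{p1},{p1,p3},{p1,p6},{p1,p7}}
  A4: {{p3},{p1,p3},{p3,p6}} {{p4}} {{p7},{p1,p7},{p5,p7}}
  A5: {{p1},{p1,p3},{p1,p6},{p1,p7}} {{p4}} {{p5},{p5,p6},{p5,p7}}
  A12: {{p2,p6}}
  A13: {{p1},{p1,p3},{p1,p6},{p1,p7}}
  A14: {{p7},{p1,p7},{p5,p7}} {{p1,p3}} {{p3,p6}}
  A15: {{p1},{p1,p3},{p1,p6},{p1,p7}} {{p5,p6}} {{p5,p7}}
  A34: {{p1,p3}} {{p1,p7}}
  A35: {{p1},{p1,p3},{p1,p6},{p1,p7}}
  A45: {{p4}} {{p1,p3}} {{p1,p7}} {{p5,p7}}
  A134: {{p1,p3}} {{p1,p7}}
  A135: {{p1},{p1,p3},{p1,p6},{p1,p7}}
  A145: {{p1,p3}} {{p1,p7}} {{p5,p7}}
  A345: {{p1,p3}} {{p1,p7}}
  A1345: {{p1,p3}} {{p1,p7}}
C dims 9,15,8,2; δ0: rk 7, SNF 1^7; δ1: rk 6, SNF 1^6; δ2: rk 2, SNF 1^2
degree 0: 9−7−0 = 2 → Ȟ^0 ≅ Z^2
degree 1: 15−6−7 = 2 → Ȟ^1 ≅ Z^2
degree 2: 8−2−6 = 0 → Ȟ^2 ≅ 0

Ȟ^0 ≅ Z^2, Ȟ^1 ≅ Z^2 and Ȟ^2 ≅ 0
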